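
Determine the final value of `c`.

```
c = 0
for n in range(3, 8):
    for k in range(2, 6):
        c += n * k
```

n=3,k=2: c = 0+6 = 6
n=3,k=3: c = 6+9 = 15
n=3,k=4: c = 15+12 = 27
n=3,k=5: c = 27+15 = 42
n=4,k=2: c = 42+8 = 50
n=4,k=3: c = 50+12 = 62
n=4,k=4: c = 62+16 = 78
n=4,k=5: c = 78+20 = 98
n=5,k=2: c = 98+10 = 108
n=5,k=3: c = 108+15 = 123
n=5,k=4: c = 123+20 = 143
n=5,k=5: c = 143+25 = 168
n=6,k=2: c = 168+12 = 180
n=6,k=3: c = 180+18 = 198
n=6,k=4: c = 198+24 = 222
n=6,k=5: c = 222+30 = 252
n=7,k=2: c = 252+14 = 266
n=7,k=3: c = 266+21 = 287
n=7,k=4: c = 287+28 = 315
n=7,k=5: c = 315+35 = 350

350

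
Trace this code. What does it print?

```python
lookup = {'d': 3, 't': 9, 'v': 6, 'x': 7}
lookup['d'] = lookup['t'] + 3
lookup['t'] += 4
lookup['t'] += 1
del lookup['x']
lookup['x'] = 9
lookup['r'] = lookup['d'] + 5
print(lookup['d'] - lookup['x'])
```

3

lookup['d'] = lookup['t']+3 = 12 → {'d': 12, 't': 9, 'v': 6, 'x': 7}
lookup['t'] = 9+4 = 13 → {'d': 12, 't': 13, 'v': 6, 'x': 7}
lookup['t'] = 13+1 = 14 → {'d': 12, 't': 14, 'v': 6, 'x': 7}
del 'x' → {'d': 12, 't': 14, 'v': 6}
lookup['x'] = 9 → {'d': 12, 't': 14, 'v': 6, 'x': 9}
lookup['r'] = lookup['d']+5 = 17 → {'d': 12, 't': 14, 'v': 6, 'x': 9, 'r': 17}
lookup['d']-lookup['x'] = 12-9 = 3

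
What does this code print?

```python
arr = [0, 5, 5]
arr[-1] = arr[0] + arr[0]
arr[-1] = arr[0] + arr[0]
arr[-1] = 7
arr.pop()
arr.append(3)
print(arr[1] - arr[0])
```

5

arr[-1] = arr[0]+arr[0] = 0+0 = 0 → [0, 5, 0]
arr[-1] = arr[0]+arr[0] = 0+0 = 0 → [0, 5, 0]
arr[-1] = 7 → [0, 5, 7]
pop() removes 7 → [0, 5]
append 3 → [0, 5, 3]
arr[1]-arr[0] = 5-0 = 5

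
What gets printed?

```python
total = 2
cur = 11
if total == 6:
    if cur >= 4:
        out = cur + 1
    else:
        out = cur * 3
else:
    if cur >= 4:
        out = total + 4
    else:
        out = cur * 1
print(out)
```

6

total=2, cur=11
total == 6 is False; cur >= 4 is True
→ out = total + 4 = 6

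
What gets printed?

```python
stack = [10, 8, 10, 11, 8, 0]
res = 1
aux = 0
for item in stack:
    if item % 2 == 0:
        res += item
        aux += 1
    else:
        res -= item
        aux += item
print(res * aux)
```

416

item=10: even, res = 1+10 = 11; aux=1
item=8: even, res = 11+8 = 19; aux=2
item=10: even, res = 19+10 = 29; aux=3
item=11: not even, res = 29-11 = 18; aux=14
item=8: even, res = 18+8 = 26; aux=15
item=0: even, res = 26+0 = 26; aux=16
res*aux = 26*16 = 416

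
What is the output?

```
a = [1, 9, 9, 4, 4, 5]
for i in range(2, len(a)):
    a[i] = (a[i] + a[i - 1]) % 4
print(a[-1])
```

i=2: a[2] = (9+9)%4 = 2 → [1, 9, 2, 4, 4, 5]
i=3: a[3] = (4+2)%4 = 2 → [1, 9, 2, 2, 4, 5]
i=4: a[4] = (4+2)%4 = 2 → [1, 9, 2, 2, 2, 5]
i=5: a[5] = (5+2)%4 = 3 → [1, 9, 2, 2, 2, 3]

3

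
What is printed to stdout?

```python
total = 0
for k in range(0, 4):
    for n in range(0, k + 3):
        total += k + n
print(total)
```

k=0,n=0: total = 0+0 = 0
k=0,n=1: total = 0+1 = 1
k=0,n=2: total = 1+2 = 3
k=1,n=0: total = 3+1 = 4
k=1,n=1: total = 4+2 = 6
k=1,n=2: total = 6+3 = 9
k=1,n=3: total = 9+4 = 13
k=2,n=0: total = 13+2 = 15
k=2,n=1: total = 15+3 = 18
k=2,n=2: total = 18+4 = 22
k=2,n=3: total = 22+5 = 27
k=2,n=4: total = 27+6 = 33
k=3,n=0: total = 33+3 = 36
k=3,n=1: total = 36+4 = 40
k=3,n=2: total = 40+5 = 45
k=3,n=3: total = 45+6 = 51
k=3,n=4: total = 51+7 = 58
k=3,n=5: total = 58+8 = 66

66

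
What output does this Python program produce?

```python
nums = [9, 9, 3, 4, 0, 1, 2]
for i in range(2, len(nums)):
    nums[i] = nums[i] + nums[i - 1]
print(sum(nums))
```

i=2: nums[2] = 3+9 = 12 → [9, 9, 12, 4, 0, 1, 2]
i=3: nums[3] = 4+12 = 16 → [9, 9, 12, 16, 0, 1, 2]
i=4: nums[4] = 0+16 = 16 → [9, 9, 12, 16, 16, 1, 2]
i=5: nums[5] = 1+16 = 17 → [9, 9, 12, 16, 16, 17, 2]
i=6: nums[6] = 2+17 = 19 → [9, 9, 12, 16, 16, 17, 19]
sum = 98

98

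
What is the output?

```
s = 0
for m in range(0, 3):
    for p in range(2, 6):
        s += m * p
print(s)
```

42

m=0,p=2: s = 0+0 = 0
m=0,p=3: s = 0+0 = 0
m=0,p=4: s = 0+0 = 0
m=0,p=5: s = 0+0 = 0
m=1,p=2: s = 0+2 = 2
m=1,p=3: s = 2+3 = 5
m=1,p=4: s = 5+4 = 9
m=1,p=5: s = 9+5 = 14
m=2,p=2: s = 14+4 = 18
m=2,p=3: s = 18+6 = 24
m=2,p=4: s = 24+8 = 32
m=2,p=5: s = 32+10 = 42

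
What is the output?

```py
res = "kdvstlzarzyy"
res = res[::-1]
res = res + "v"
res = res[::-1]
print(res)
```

reverse → 'yyzrazltsvdk'
+ 'v' → 'yyzrazltsvdkv'
reverse → 'vkdvstlzarzyy'

vkdvstlzarzyy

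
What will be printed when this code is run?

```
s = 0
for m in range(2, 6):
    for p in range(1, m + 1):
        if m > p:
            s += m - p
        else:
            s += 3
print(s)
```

32

m=2,p=1: 2>1, s = 0+1 = 1
m=2,p=2: not 2>2, s = 1+3 = 4
m=3,p=1: 3>1, s = 4+2 = 6
m=3,p=2: 3>2, s = 6+1 = 7
m=3,p=3: not 3>3, s = 7+3 = 10
m=4,p=1: 4>1, s = 10+3 = 13
m=4,p=2: 4>2, s = 13+2 = 15
m=4,p=3: 4>3, s = 15+1 = 16
m=4,p=4: not 4>4, s = 16+3 = 19
m=5,p=1: 5>1, s = 19+4 = 23
m=5,p=2: 5>2, s = 23+3 = 26
m=5,p=3: 5>3, s = 26+2 = 28
m=5,p=4: 5>4, s = 28+1 = 29
m=5,p=5: not 5>5, s = 29+3 = 32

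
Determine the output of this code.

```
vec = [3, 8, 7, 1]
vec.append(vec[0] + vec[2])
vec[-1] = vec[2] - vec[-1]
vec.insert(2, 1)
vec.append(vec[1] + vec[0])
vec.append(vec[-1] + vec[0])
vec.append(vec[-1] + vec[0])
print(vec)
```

[3, 8, 1, 7, 1, -3, 11, 14, 17]

append vec[0]+vec[2] = 3+7 = 10 → [3, 8, 7, 1, 10]
vec[-1] = vec[2]-vec[-1] = 7-10 = -3 → [3, 8, 7, 1, -3]
insert 1 at 2 → [3, 8, 1, 7, 1, -3]
append vec[1]+vec[0] = 8+3 = 11 → [3, 8, 1, 7, 1, -3, 11]
append vec[-1]+vec[0] = 11+3 = 14 → [3, 8, 1, 7, 1, -3, 11, 14]
append vec[-1]+vec[0] = 14+3 = 17 → [3, 8, 1, 7, 1, -3, 11, 14, 17]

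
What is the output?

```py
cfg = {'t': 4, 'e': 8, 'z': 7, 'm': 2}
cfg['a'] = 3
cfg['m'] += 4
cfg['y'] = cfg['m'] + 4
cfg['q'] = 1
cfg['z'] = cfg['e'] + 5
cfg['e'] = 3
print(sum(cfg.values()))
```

40

cfg['a'] = 3 → {'t': 4, 'e': 8, 'z': 7, 'm': 2, 'a': 3}
cfg['m'] = 2+4 = 6 → {'t': 4, 'e': 8, 'z': 7, 'm': 6, 'a': 3}
cfg['y'] = cfg['m']+4 = 10 → {'t': 4, 'e': 8, 'z': 7, 'm': 6, 'a': 3, 'y': 10}
cfg['q'] = 1 → {'t': 4, 'e': 8, 'z': 7, 'm': 6, 'a': 3, 'y': 10, 'q': 1}
cfg['z'] = cfg['e']+5 = 13 → {'t': 4, 'e': 8, 'z': 13, 'm': 6, 'a': 3, 'y': 10, 'q': 1}
cfg['e'] = 3 → {'t': 4, 'e': 3, 'z': 13, 'm': 6, 'a': 3, 'y': 10, 'q': 1}
sum of values = 40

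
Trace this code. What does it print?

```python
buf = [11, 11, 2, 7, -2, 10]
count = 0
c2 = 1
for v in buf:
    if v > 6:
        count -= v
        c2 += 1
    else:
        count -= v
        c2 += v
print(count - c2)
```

v=11: >6, count = 0-11 = -11; c2=2
v=11: >6, count = (-11)-11 = -22; c2=3
v=2: not >6, count = (-22)-2 = -24; c2=5
v=7: >6, count = (-24)-7 = -31; c2=6
v=-2: not >6, count = (-31)-(-2) = -29; c2=4
v=10: >6, count = (-29)-10 = -39; c2=5
count-c2 = (-39)-5 = -44

-44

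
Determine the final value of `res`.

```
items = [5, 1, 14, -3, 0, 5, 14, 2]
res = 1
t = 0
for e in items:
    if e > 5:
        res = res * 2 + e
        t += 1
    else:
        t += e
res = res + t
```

e=5: not >5; t=5
e=1: not >5; t=6
e=14: >5, res = 1*2+14 = 16; t=7
e=-3: not >5; t=4
e=0: not >5; t=4
e=5: not >5; t=9
e=14: >5, res = 16*2+14 = 46; t=10
e=2: not >5; t=12
res+t = 46+12 = 58

58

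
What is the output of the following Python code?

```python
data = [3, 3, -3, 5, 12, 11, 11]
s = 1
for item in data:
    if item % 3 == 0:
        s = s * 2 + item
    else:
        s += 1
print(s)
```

62

item=3: %3==0, s = 1*2+3 = 5
item=3: %3==0, s = 5*2+3 = 13
item=-3: %3==0, s = 13*2+(-3) = 23
item=5: not %3==0, s = 23+1 = 24
item=12: %3==0, s = 24*2+12 = 60
item=11: not %3==0, s = 60+1 = 61
item=11: not %3==0, s = 61+1 = 62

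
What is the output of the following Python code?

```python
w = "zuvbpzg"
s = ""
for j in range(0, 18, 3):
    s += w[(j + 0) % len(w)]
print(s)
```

zbgvzu

j=0: add w[0]='z' → 'z'
j=3: add w[3]='b' → 'zb'
j=6: add w[6]='g' → 'zbg'
j=9: add w[2]='v' → 'zbgv'
j=12: add w[5]='z' → 'zbgvz'
j=15: add w[1]='u' → 'zbgvzu'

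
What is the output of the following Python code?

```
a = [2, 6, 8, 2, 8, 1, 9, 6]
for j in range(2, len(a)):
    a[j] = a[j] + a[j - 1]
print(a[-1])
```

j=2: a[2] = 8+6 = 14 → [2, 6, 14, 2, 8, 1, 9, 6]
j=3: a[3] = 2+14 = 16 → [2, 6, 14, 16, 8, 1, 9, 6]
j=4: a[4] = 8+16 = 24 → [2, 6, 14, 16, 24, 1, 9, 6]
j=5: a[5] = 1+24 = 25 → [2, 6, 14, 16, 24, 25, 9, 6]
j=6: a[6] = 9+25 = 34 → [2, 6, 14, 16, 24, 25, 34, 6]
j=7: a[7] = 6+34 = 40 → [2, 6, 14, 16, 24, 25, 34, 40]

40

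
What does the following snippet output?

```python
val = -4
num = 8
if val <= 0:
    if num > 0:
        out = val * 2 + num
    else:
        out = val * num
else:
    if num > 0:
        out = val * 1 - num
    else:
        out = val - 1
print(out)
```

val=-4, num=8
val <= 0 is True; num > 0 is True
→ out = val * 2 + num = 0

0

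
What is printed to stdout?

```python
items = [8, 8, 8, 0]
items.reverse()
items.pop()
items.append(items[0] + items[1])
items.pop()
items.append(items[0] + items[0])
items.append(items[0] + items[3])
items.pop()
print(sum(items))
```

16

reverse → [0, 8, 8, 8]
pop() removes 8 → [0, 8, 8]
append items[0]+items[1] = 0+8 = 8 → [0, 8, 8, 8]
pop() removes 8 → [0, 8, 8]
append items[0]+items[0] = 0+0 = 0 → [0, 8, 8, 0]
append items[0]+items[3] = 0+0 = 0 → [0, 8, 8, 0, 0]
pop() removes 0 → [0, 8, 8, 0]
sum = 16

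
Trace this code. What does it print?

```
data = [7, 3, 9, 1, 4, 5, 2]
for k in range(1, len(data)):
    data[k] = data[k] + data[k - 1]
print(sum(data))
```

140

k=1: data[1] = 3+7 = 10 → [7, 10, 9, 1, 4, 5, 2]
k=2: data[2] = 9+10 = 19 → [7, 10, 19, 1, 4, 5, 2]
k=3: data[3] = 1+19 = 20 → [7, 10, 19, 20, 4, 5, 2]
k=4: data[4] = 4+20 = 24 → [7, 10, 19, 20, 24, 5, 2]
k=5: data[5] = 5+24 = 29 → [7, 10, 19, 20, 24, 29, 2]
k=6: data[6] = 2+29 = 31 → [7, 10, 19, 20, 24, 29, 31]
sum = 140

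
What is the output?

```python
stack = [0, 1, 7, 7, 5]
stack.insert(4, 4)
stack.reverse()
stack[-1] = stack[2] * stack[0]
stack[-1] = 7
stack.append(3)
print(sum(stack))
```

insert 4 at 4 → [0, 1, 7, 7, 4, 5]
reverse → [5, 4, 7, 7, 1, 0]
stack[-1] = stack[2]*stack[0] = 7*5 = 35 → [5, 4, 7, 7, 1, 35]
stack[-1] = 7 → [5, 4, 7, 7, 1, 7]
append 3 → [5, 4, 7, 7, 1, 7, 3]
sum = 34

34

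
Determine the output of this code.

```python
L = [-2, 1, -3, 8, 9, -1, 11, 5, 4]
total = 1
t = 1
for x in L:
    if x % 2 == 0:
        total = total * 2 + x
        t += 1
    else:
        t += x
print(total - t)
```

-6

x=-2: even, total = 1*2+(-2) = 0; t=2
x=1: not even; t=3
x=-3: not even; t=0
x=8: even, total = 0*2+8 = 8; t=1
x=9: not even; t=10
x=-1: not even; t=9
x=11: not even; t=20
x=5: not even; t=25
x=4: even, total = 8*2+4 = 20; t=26
total-t = 20-26 = -6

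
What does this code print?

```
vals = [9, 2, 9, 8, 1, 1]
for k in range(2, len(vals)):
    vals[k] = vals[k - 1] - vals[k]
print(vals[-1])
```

k=2: vals[2] = 2-9 = -7 → [9, 2, -7, 8, 1, 1]
k=3: vals[3] = (-7)-8 = -15 → [9, 2, -7, -15, 1, 1]
k=4: vals[4] = (-15)-1 = -16 → [9, 2, -7, -15, -16, 1]
k=5: vals[5] = (-16)-1 = -17 → [9, 2, -7, -15, -16, -17]

-17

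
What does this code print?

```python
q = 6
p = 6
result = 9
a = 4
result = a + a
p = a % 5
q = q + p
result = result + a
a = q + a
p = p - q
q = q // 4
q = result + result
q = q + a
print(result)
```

12

result = 4+4 = 8
p = 4%5 = 4
q = 6+4 = 10
result = 8+4 = 12
a = 10+4 = 14
p = 4-10 = -6
q = 10//4 = 2
q = 12+12 = 24
q = 24+14 = 38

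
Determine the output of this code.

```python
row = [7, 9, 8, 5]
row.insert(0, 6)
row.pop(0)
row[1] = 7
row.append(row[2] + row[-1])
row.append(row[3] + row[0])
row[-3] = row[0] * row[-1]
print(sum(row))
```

131

insert 6 at 0 → [6, 7, 9, 8, 5]
pop(0) removes 6 → [7, 9, 8, 5]
row[1] = 7 → [7, 7, 8, 5]
append row[2]+row[-1] = 8+5 = 13 → [7, 7, 8, 5, 13]
append row[3]+row[0] = 5+7 = 12 → [7, 7, 8, 5, 13, 12]
row[-3] = row[0]*row[-1] = 7*12 = 84 → [7, 7, 8, 84, 13, 12]
sum = 131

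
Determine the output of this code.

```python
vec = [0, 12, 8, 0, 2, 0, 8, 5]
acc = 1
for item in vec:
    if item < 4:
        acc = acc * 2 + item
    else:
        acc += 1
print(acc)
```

38

item=0: <4, acc = 1*2+0 = 2
item=12: not <4, acc = 2+1 = 3
item=8: not <4, acc = 3+1 = 4
item=0: <4, acc = 4*2+0 = 8
item=2: <4, acc = 8*2+2 = 18
item=0: <4, acc = 18*2+0 = 36
item=8: not <4, acc = 36+1 = 37
item=5: not <4, acc = 37+1 = 38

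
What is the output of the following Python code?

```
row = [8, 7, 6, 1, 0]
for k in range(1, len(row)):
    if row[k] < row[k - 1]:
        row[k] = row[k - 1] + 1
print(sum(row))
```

k=1: 7<8, row[1] = 8+1 = 9 → [8, 9, 6, 1, 0]
k=2: 6<9, row[2] = 9+1 = 10 → [8, 9, 10, 1, 0]
k=3: 1<10, row[3] = 10+1 = 11 → [8, 9, 10, 11, 0]
k=4: 0<11, row[4] = 11+1 = 12 → [8, 9, 10, 11, 12]
sum = 50

50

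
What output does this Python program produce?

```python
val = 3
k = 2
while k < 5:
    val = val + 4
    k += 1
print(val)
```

k=2: val = 3+4 = 7
k=3: val = 7+4 = 11
k=4: val = 11+4 = 15

15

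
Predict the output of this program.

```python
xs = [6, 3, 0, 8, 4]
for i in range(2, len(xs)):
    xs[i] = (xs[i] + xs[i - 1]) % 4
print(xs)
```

[6, 3, 3, 3, 3]

i=2: xs[2] = (0+3)%4 = 3 → [6, 3, 3, 8, 4]
i=3: xs[3] = (8+3)%4 = 3 → [6, 3, 3, 3, 4]
i=4: xs[4] = (4+3)%4 = 3 → [6, 3, 3, 3, 3]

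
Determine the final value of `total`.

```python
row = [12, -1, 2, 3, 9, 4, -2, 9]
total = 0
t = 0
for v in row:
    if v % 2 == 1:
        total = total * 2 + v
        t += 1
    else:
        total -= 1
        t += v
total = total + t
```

23

v=12: not odd, total = 0-1 = -1; t=12
v=-1: odd, total = (-1)*2+(-1) = -3; t=13
v=2: not odd, total = (-3)-1 = -4; t=15
v=3: odd, total = (-4)*2+3 = -5; t=16
v=9: odd, total = (-5)*2+9 = -1; t=17
v=4: not odd, total = (-1)-1 = -2; t=21
v=-2: not odd, total = (-2)-1 = -3; t=19
v=9: odd, total = (-3)*2+9 = 3; t=20
total+t = 3+20 = 23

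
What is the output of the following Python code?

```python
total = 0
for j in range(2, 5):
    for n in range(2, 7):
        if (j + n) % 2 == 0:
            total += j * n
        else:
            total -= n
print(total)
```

68

j=2,n=2: even sum, total = 0+4 = 4
j=2,n=3: odd sum, total = 4-3 = 1
j=2,n=4: even sum, total = 1+8 = 9
j=2,n=5: odd sum, total = 9-5 = 4
j=2,n=6: even sum, total = 4+12 = 16
j=3,n=2: odd sum, total = 16-2 = 14
j=3,n=3: even sum, total = 14+9 = 23
j=3,n=4: odd sum, total = 23-4 = 19
j=3,n=5: even sum, total = 19+15 = 34
j=3,n=6: odd sum, total = 34-6 = 28
j=4,n=2: even sum, total = 28+8 = 36
j=4,n=3: odd sum, total = 36-3 = 33
j=4,n=4: even sum, total = 33+16 = 49
j=4,n=5: odd sum, total = 49-5 = 44
j=4,n=6: even sum, total = 44+24 = 68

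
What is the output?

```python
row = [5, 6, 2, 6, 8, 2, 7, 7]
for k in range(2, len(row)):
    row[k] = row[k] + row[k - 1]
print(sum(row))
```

k=2: row[2] = 2+6 = 8 → [5, 6, 8, 6, 8, 2, 7, 7]
k=3: row[3] = 6+8 = 14 → [5, 6, 8, 14, 8, 2, 7, 7]
k=4: row[4] = 8+14 = 22 → [5, 6, 8, 14, 22, 2, 7, 7]
k=5: row[5] = 2+22 = 24 → [5, 6, 8, 14, 22, 24, 7, 7]
k=6: row[6] = 7+24 = 31 → [5, 6, 8, 14, 22, 24, 31, 7]
k=7: row[7] = 7+31 = 38 → [5, 6, 8, 14, 22, 24, 31, 38]
sum = 148

148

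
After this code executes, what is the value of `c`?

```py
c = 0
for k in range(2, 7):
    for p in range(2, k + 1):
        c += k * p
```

k=2,p=2: c = 0+4 = 4
k=3,p=2: c = 4+6 = 10
k=3,p=3: c = 10+9 = 19
k=4,p=2: c = 19+8 = 27
k=4,p=3: c = 27+12 = 39
k=4,p=4: c = 39+16 = 55
k=5,p=2: c = 55+10 = 65
k=5,p=3: c = 65+15 = 80
k=5,p=4: c = 80+20 = 100
k=5,p=5: c = 100+25 = 125
k=6,p=2: c = 125+12 = 137
k=6,p=3: c = 137+18 = 155
k=6,p=4: c = 155+24 = 179
k=6,p=5: c = 179+30 = 209
k=6,p=6: c = 209+36 = 245

245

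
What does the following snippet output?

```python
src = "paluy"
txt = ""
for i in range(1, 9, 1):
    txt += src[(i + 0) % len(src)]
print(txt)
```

aluypalu

i=1: add src[1]='a' → 'a'
i=2: add src[2]='l' → 'al'
i=3: add src[3]='u' → 'alu'
i=4: add src[4]='y' → 'aluy'
i=5: add src[0]='p' → 'aluyp'
i=6: add src[1]='a' → 'aluypa'
i=7: add src[2]='l' → 'aluypal'
i=8: add src[3]='u' → 'aluypalu'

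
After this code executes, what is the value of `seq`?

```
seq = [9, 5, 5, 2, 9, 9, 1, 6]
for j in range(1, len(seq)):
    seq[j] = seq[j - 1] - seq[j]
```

[9, 4, -1, -3, -12, -21, -22, -28]

j=1: seq[1] = 9-5 = 4 → [9, 4, 5, 2, 9, 9, 1, 6]
j=2: seq[2] = 4-5 = -1 → [9, 4, -1, 2, 9, 9, 1, 6]
j=3: seq[3] = (-1)-2 = -3 → [9, 4, -1, -3, 9, 9, 1, 6]
j=4: seq[4] = (-3)-9 = -12 → [9, 4, -1, -3, -12, 9, 1, 6]
j=5: seq[5] = (-12)-9 = -21 → [9, 4, -1, -3, -12, -21, 1, 6]
j=6: seq[6] = (-21)-1 = -22 → [9, 4, -1, -3, -12, -21, -22, 6]
j=7: seq[7] = (-22)-6 = -28 → [9, 4, -1, -3, -12, -21, -22, -28]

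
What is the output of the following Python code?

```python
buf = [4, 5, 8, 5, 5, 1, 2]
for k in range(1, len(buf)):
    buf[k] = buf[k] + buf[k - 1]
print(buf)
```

[4, 9, 17, 22, 27, 28, 30]

k=1: buf[1] = 5+4 = 9 → [4, 9, 8, 5, 5, 1, 2]
k=2: buf[2] = 8+9 = 17 → [4, 9, 17, 5, 5, 1, 2]
k=3: buf[3] = 5+17 = 22 → [4, 9, 17, 22, 5, 1, 2]
k=4: buf[4] = 5+22 = 27 → [4, 9, 17, 22, 27, 1, 2]
k=5: buf[5] = 1+27 = 28 → [4, 9, 17, 22, 27, 28, 2]
k=6: buf[6] = 2+28 = 30 → [4, 9, 17, 22, 27, 28, 30]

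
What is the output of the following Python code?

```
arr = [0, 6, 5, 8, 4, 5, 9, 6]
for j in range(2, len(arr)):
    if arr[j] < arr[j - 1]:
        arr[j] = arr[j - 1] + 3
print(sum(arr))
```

105

j=2: 5<6, arr[2] = 6+3 = 9 → [0, 6, 9, 8, 4, 5, 9, 6]
j=3: 8<9, arr[3] = 9+3 = 12 → [0, 6, 9, 12, 4, 5, 9, 6]
j=4: 4<12, arr[4] = 12+3 = 15 → [0, 6, 9, 12, 15, 5, 9, 6]
j=5: 5<15, arr[5] = 15+3 = 18 → [0, 6, 9, 12, 15, 18, 9, 6]
j=6: 9<18, arr[6] = 18+3 = 21 → [0, 6, 9, 12, 15, 18, 21, 6]
j=7: 6<21, arr[7] = 21+3 = 24 → [0, 6, 9, 12, 15, 18, 21, 24]
sum = 105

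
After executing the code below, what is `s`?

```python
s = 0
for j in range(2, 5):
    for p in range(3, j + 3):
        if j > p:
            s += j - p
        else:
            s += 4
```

33

j=2,p=3: not 2>3, s = 0+4 = 4
j=2,p=4: not 2>4, s = 4+4 = 8
j=3,p=3: not 3>3, s = 8+4 = 12
j=3,p=4: not 3>4, s = 12+4 = 16
j=3,p=5: not 3>5, s = 16+4 = 20
j=4,p=3: 4>3, s = 20+1 = 21
j=4,p=4: not 4>4, s = 21+4 = 25
j=4,p=5: not 4>5, s = 25+4 = 29
j=4,p=6: not 4>6, s = 29+4 = 33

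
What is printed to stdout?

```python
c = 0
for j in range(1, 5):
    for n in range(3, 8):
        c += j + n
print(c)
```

150

j=1,n=3: c = 0+4 = 4
j=1,n=4: c = 4+5 = 9
j=1,n=5: c = 9+6 = 15
j=1,n=6: c = 15+7 = 22
j=1,n=7: c = 22+8 = 30
j=2,n=3: c = 30+5 = 35
j=2,n=4: c = 35+6 = 41
j=2,n=5: c = 41+7 = 48
j=2,n=6: c = 48+8 = 56
j=2,n=7: c = 56+9 = 65
j=3,n=3: c = 65+6 = 71
j=3,n=4: c = 71+7 = 78
j=3,n=5: c = 78+8 = 86
j=3,n=6: c = 86+9 = 95
j=3,n=7: c = 95+10 = 105
j=4,n=3: c = 105+7 = 112
j=4,n=4: c = 112+8 = 120
j=4,n=5: c = 120+9 = 129
j=4,n=6: c = 129+10 = 139
j=4,n=7: c = 139+11 = 150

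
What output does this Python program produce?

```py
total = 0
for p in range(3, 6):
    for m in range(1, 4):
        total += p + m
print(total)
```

p=3,m=1: total = 0+4 = 4
p=3,m=2: total = 4+5 = 9
p=3,m=3: total = 9+6 = 15
p=4,m=1: total = 15+5 = 20
p=4,m=2: total = 20+6 = 26
p=4,m=3: total = 26+7 = 33
p=5,m=1: total = 33+6 = 39
p=5,m=2: total = 39+7 = 46
p=5,m=3: total = 46+8 = 54

54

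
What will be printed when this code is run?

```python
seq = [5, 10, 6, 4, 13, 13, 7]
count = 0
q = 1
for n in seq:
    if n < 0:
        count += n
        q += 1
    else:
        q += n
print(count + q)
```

59

n=5: not <0; q=6
n=10: not <0; q=16
n=6: not <0; q=22
n=4: not <0; q=26
n=13: not <0; q=39
n=13: not <0; q=52
n=7: not <0; q=59
count+q = 0+59 = 59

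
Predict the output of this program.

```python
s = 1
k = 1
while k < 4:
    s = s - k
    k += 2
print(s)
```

k=1: s = 1-1 = 0
k=3: s = 0-3 = -3

-3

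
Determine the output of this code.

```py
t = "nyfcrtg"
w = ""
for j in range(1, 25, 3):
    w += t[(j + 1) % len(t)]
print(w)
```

j=1: add t[2]='f' → 'f'
j=4: add t[5]='t' → 'ft'
j=7: add t[1]='y' → 'fty'
j=10: add t[4]='r' → 'ftyr'
j=13: add t[0]='n' → 'ftyrn'
j=16: add t[3]='c' → 'ftyrnc'
j=19: add t[6]='g' → 'ftyrncg'
j=22: add t[2]='f' → 'ftyrncgf'

ftyrncgf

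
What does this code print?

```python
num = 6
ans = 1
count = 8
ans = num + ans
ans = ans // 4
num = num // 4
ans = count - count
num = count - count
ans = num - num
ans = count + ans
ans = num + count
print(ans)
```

8

ans = 6+1 = 7
ans = 7//4 = 1
num = 6//4 = 1
ans = 8-8 = 0
num = 8-8 = 0
ans = 0-0 = 0
ans = 8+0 = 8
ans = 0+8 = 8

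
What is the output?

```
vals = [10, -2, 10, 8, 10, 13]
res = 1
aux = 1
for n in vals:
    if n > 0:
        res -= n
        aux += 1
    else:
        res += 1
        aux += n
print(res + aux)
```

-45

n=10: >0, res = 1-10 = -9; aux=2
n=-2: not >0, res = (-9)+1 = -8; aux=0
n=10: >0, res = (-8)-10 = -18; aux=1
n=8: >0, res = (-18)-8 = -26; aux=2
n=10: >0, res = (-26)-10 = -36; aux=3
n=13: >0, res = (-36)-13 = -49; aux=4
res+aux = (-49)+4 = -45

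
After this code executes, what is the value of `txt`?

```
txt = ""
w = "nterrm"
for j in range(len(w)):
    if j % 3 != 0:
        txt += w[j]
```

j=0: skip
j=1: add 't' → 't'
j=2: add 'e' → 'te'
j=3: skip
j=4: add 'r' → 'ter'
j=5: add 'm' → 'term'

'term'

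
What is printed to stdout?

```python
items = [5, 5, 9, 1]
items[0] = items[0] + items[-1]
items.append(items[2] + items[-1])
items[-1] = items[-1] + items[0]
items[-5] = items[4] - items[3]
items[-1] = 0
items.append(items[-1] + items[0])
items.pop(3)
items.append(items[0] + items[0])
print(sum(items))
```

74

items[0] = items[0]+items[-1] = 5+1 = 6 → [6, 5, 9, 1]
append items[2]+items[-1] = 9+1 = 10 → [6, 5, 9, 1, 10]
items[-1] = items[-1]+items[0] = 10+6 = 16 → [6, 5, 9, 1, 16]
items[-5] = items[4]-items[3] = 16-1 = 15 → [15, 5, 9, 1, 16]
items[-1] = 0 → [15, 5, 9, 1, 0]
append items[-1]+items[0] = 0+15 = 15 → [15, 5, 9, 1, 0, 15]
pop(3) removes 1 → [15, 5, 9, 0, 15]
append items[0]+items[0] = 15+15 = 30 → [15, 5, 9, 0, 15, 30]
sum = 74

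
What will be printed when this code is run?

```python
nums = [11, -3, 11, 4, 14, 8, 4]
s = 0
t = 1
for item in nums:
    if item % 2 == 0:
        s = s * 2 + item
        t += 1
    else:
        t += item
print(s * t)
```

2592

item=11: not even; t=12
item=-3: not even; t=9
item=11: not even; t=20
item=4: even, s = 0*2+4 = 4; t=21
item=14: even, s = 4*2+14 = 22; t=22
item=8: even, s = 22*2+8 = 52; t=23
item=4: even, s = 52*2+4 = 108; t=24
s*t = 108*24 = 2592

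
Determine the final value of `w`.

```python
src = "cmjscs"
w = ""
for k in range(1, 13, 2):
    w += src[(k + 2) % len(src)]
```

k=1: add src[3]='s' → 's'
k=3: add src[5]='s' → 'ss'
k=5: add src[1]='m' → 'ssm'
k=7: add src[3]='s' → 'ssms'
k=9: add src[5]='s' → 'ssmss'
k=11: add src[1]='m' → 'ssmssm'

'ssmssm'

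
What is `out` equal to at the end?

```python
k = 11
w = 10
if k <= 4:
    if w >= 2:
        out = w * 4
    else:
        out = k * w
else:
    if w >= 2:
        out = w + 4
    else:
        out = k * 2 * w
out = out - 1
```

13

k=11, w=10
k <= 4 is False; w >= 2 is True
→ out = w + 4 = 14
out = 14-1 = 13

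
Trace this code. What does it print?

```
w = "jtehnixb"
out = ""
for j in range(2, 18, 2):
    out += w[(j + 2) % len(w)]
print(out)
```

nxjenxje

j=2: add w[4]='n' → 'n'
j=4: add w[6]='x' → 'nx'
j=6: add w[0]='j' → 'nxj'
j=8: add w[2]='e' → 'nxje'
j=10: add w[4]='n' → 'nxjen'
j=12: add w[6]='x' → 'nxjenx'
j=14: add w[0]='j' → 'nxjenxj'
j=16: add w[2]='e' → 'nxjenxje'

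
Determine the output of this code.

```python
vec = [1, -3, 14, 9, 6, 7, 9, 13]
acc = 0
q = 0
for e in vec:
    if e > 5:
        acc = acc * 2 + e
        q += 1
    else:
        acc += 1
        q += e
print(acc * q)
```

e=1: not >5, acc = 0+1 = 1; q=1
e=-3: not >5, acc = 1+1 = 2; q=-2
e=14: >5, acc = 2*2+14 = 18; q=-1
e=9: >5, acc = 18*2+9 = 45; q=0
e=6: >5, acc = 45*2+6 = 96; q=1
e=7: >5, acc = 96*2+7 = 199; q=2
e=9: >5, acc = 199*2+9 = 407; q=3
e=13: >5, acc = 407*2+13 = 827; q=4
acc*q = 827*4 = 3308

3308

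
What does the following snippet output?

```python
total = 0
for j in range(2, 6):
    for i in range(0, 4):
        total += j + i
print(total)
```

j=2,i=0: total = 0+2 = 2
j=2,i=1: total = 2+3 = 5
j=2,i=2: total = 5+4 = 9
j=2,i=3: total = 9+5 = 14
j=3,i=0: total = 14+3 = 17
j=3,i=1: total = 17+4 = 21
j=3,i=2: total = 21+5 = 26
j=3,i=3: total = 26+6 = 32
j=4,i=0: total = 32+4 = 36
j=4,i=1: total = 36+5 = 41
j=4,i=2: total = 41+6 = 47
j=4,i=3: total = 47+7 = 54
j=5,i=0: total = 54+5 = 59
j=5,i=1: total = 59+6 = 65
j=5,i=2: total = 65+7 = 72
j=5,i=3: total = 72+8 = 80

80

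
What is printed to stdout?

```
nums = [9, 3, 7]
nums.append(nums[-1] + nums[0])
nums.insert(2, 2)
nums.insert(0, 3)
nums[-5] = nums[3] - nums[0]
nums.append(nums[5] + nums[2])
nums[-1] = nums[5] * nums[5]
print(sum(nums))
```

append nums[-1]+nums[0] = 7+9 = 16 → [9, 3, 7, 16]
insert 2 at 2 → [9, 3, 2, 7, 16]
insert 3 at 0 → [3, 9, 3, 2, 7, 16]
nums[-5] = nums[3]-nums[0] = 2-3 = -1 → [3, -1, 3, 2, 7, 16]
append nums[5]+nums[2] = 16+3 = 19 → [3, -1, 3, 2, 7, 16, 19]
nums[-1] = nums[5]*nums[5] = 16*16 = 256 → [3, -1, 3, 2, 7, 16, 256]
sum = 286

286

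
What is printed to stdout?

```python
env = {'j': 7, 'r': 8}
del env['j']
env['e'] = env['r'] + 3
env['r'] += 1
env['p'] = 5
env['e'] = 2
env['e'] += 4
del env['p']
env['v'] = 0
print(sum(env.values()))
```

del 'j' → {'r': 8}
env['e'] = env['r']+3 = 11 → {'r': 8, 'e': 11}
env['r'] = 8+1 = 9 → {'r': 9, 'e': 11}
env['p'] = 5 → {'r': 9, 'e': 11, 'p': 5}
env['e'] = 2 → {'r': 9, 'e': 2, 'p': 5}
env['e'] = 2+4 = 6 → {'r': 9, 'e': 6, 'p': 5}
del 'p' → {'r': 9, 'e': 6}
env['v'] = 0 → {'r': 9, 'e': 6, 'v': 0}
sum of values = 15

15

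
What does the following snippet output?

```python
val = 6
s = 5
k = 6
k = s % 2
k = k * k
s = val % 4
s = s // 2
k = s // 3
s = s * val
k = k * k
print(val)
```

6

k = 5%2 = 1
k = 1*1 = 1
s = 6%4 = 2
s = 2//2 = 1
k = 1//3 = 0
s = 1*6 = 6
k = 0*0 = 0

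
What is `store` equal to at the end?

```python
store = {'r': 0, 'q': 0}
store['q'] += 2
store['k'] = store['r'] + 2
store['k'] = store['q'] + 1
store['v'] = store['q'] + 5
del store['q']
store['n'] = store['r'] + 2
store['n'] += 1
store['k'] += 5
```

{'r': 0, 'k': 8, 'v': 7, 'n': 3}

store['q'] = 0+2 = 2 → {'r': 0, 'q': 2}
store['k'] = store['r']+2 = 2 → {'r': 0, 'q': 2, 'k': 2}
store['k'] = store['q']+1 = 3 → {'r': 0, 'q': 2, 'k': 3}
store['v'] = store['q']+5 = 7 → {'r': 0, 'q': 2, 'k': 3, 'v': 7}
del 'q' → {'r': 0, 'k': 3, 'v': 7}
store['n'] = store['r']+2 = 2 → {'r': 0, 'k': 3, 'v': 7, 'n': 2}
store['n'] = 2+1 = 3 → {'r': 0, 'k': 3, 'v': 7, 'n': 3}
store['k'] = 3+5 = 8 → {'r': 0, 'k': 8, 'v': 7, 'n': 3}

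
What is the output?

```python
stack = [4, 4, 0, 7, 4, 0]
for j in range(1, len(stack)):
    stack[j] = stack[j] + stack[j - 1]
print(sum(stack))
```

j=1: stack[1] = 4+4 = 8 → [4, 8, 0, 7, 4, 0]
j=2: stack[2] = 0+8 = 8 → [4, 8, 8, 7, 4, 0]
j=3: stack[3] = 7+8 = 15 → [4, 8, 8, 15, 4, 0]
j=4: stack[4] = 4+15 = 19 → [4, 8, 8, 15, 19, 0]
j=5: stack[5] = 0+19 = 19 → [4, 8, 8, 15, 19, 19]
sum = 73

73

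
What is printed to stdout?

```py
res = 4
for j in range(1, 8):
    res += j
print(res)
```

32

j=1: res = 4+1 = 5
j=2: res = 5+2 = 7
j=3: res = 7+3 = 10
j=4: res = 10+4 = 14
j=5: res = 14+5 = 19
j=6: res = 19+6 = 25
j=7: res = 25+7 = 32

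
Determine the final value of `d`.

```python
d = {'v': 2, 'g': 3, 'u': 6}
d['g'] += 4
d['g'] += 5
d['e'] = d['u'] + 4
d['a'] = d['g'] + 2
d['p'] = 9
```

{'v': 2, 'g': 12, 'u': 6, 'e': 10, 'a': 14, 'p': 9}

d['g'] = 3+4 = 7 → {'v': 2, 'g': 7, 'u': 6}
d['g'] = 7+5 = 12 → {'v': 2, 'g': 12, 'u': 6}
d['e'] = d['u']+4 = 10 → {'v': 2, 'g': 12, 'u': 6, 'e': 10}
d['a'] = d['g']+2 = 14 → {'v': 2, 'g': 12, 'u': 6, 'e': 10, 'a': 14}
d['p'] = 9 → {'v': 2, 'g': 12, 'u': 6, 'e': 10, 'a': 14, 'p': 9}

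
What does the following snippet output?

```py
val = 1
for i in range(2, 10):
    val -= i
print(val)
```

-43

i=2: val = 1-2 = -1
i=3: val = (-1)-3 = -4
i=4: val = (-4)-4 = -8
i=5: val = (-8)-5 = -13
i=6: val = (-13)-6 = -19
i=7: val = (-19)-7 = -26
i=8: val = (-26)-8 = -34
i=9: val = (-34)-9 = -43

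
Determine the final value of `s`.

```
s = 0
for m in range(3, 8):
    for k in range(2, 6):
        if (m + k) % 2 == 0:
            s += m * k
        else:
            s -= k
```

m=3,k=2: odd sum, s = 0-2 = -2
m=3,k=3: even sum, s = (-2)+9 = 7
m=3,k=4: odd sum, s = 7-4 = 3
m=3,k=5: even sum, s = 3+15 = 18
m=4,k=2: even sum, s = 18+8 = 26
m=4,k=3: odd sum, s = 26-3 = 23
m=4,k=4: even sum, s = 23+16 = 39
m=4,k=5: odd sum, s = 39-5 = 34
m=5,k=2: odd sum, s = 34-2 = 32
m=5,k=3: even sum, s = 32+15 = 47
m=5,k=4: odd sum, s = 47-4 = 43
m=5,k=5: even sum, s = 43+25 = 68
m=6,k=2: even sum, s = 68+12 = 80
m=6,k=3: odd sum, s = 80-3 = 77
m=6,k=4: even sum, s = 77+24 = 101
m=6,k=5: odd sum, s = 101-5 = 96
m=7,k=2: odd sum, s = 96-2 = 94
m=7,k=3: even sum, s = 94+21 = 115
m=7,k=4: odd sum, s = 115-4 = 111
m=7,k=5: even sum, s = 111+35 = 146

146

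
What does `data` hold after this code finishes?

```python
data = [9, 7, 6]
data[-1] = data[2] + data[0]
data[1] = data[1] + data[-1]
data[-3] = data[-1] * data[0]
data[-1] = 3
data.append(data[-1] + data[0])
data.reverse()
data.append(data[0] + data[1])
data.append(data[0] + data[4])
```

[138, 3, 22, 135, 141, 279]

data[-1] = data[2]+data[0] = 6+9 = 15 → [9, 7, 15]
data[1] = data[1]+data[-1] = 7+15 = 22 → [9, 22, 15]
data[-3] = data[-1]*data[0] = 15*9 = 135 → [135, 22, 15]
data[-1] = 3 → [135, 22, 3]
append data[-1]+data[0] = 3+135 = 138 → [135, 22, 3, 138]
reverse → [138, 3, 22, 135]
append data[0]+data[1] = 138+3 = 141 → [138, 3, 22, 135, 141]
append data[0]+data[4] = 138+141 = 279 → [138, 3, 22, 135, 141, 279]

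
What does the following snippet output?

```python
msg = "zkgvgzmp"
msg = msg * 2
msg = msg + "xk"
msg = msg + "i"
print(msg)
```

repeat ×2 → 'zkgvgzmpzkgvgzmp'
+ 'xk' → 'zkgvgzmpzkgvgzmpxk'
+ 'i' → 'zkgvgzmpzkgvgzmpxki'

zkgvgzmpzkgvgzmpxki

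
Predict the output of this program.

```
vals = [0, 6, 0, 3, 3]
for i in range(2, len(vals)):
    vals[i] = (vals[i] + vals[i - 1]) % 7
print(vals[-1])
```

i=2: vals[2] = (0+6)%7 = 6 → [0, 6, 6, 3, 3]
i=3: vals[3] = (3+6)%7 = 2 → [0, 6, 6, 2, 3]
i=4: vals[4] = (3+2)%7 = 5 → [0, 6, 6, 2, 5]

5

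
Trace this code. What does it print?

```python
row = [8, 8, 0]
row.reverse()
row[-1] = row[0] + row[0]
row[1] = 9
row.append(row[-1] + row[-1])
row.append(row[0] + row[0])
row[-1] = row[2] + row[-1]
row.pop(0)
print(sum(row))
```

9

reverse → [0, 8, 8]
row[-1] = row[0]+row[0] = 0+0 = 0 → [0, 8, 0]
row[1] = 9 → [0, 9, 0]
append row[-1]+row[-1] = 0+0 = 0 → [0, 9, 0, 0]
append row[0]+row[0] = 0+0 = 0 → [0, 9, 0, 0, 0]
row[-1] = row[2]+row[-1] = 0+0 = 0 → [0, 9, 0, 0, 0]
pop(0) removes 0 → [9, 0, 0, 0]
sum = 9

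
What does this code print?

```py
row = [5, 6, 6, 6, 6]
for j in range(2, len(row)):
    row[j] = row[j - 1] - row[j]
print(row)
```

j=2: row[2] = 6-6 = 0 → [5, 6, 0, 6, 6]
j=3: row[3] = 0-6 = -6 → [5, 6, 0, -6, 6]
j=4: row[4] = (-6)-6 = -12 → [5, 6, 0, -6, -12]

[5, 6, 0, -6, -12]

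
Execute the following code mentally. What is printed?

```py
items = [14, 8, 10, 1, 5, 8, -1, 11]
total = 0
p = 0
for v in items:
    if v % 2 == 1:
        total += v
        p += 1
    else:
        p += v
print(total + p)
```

v=14: not odd; p=14
v=8: not odd; p=22
v=10: not odd; p=32
v=1: odd, total = 0+1 = 1; p=33
v=5: odd, total = 1+5 = 6; p=34
v=8: not odd; p=42
v=-1: odd, total = 6+(-1) = 5; p=43
v=11: odd, total = 5+11 = 16; p=44
total+p = 16+44 = 60

60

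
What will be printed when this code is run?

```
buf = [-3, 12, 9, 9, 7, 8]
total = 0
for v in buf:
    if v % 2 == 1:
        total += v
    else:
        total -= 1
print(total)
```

20

v=-3: odd, total = 0+(-3) = -3
v=12: not odd, total = (-3)-1 = -4
v=9: odd, total = (-4)+9 = 5
v=9: odd, total = 5+9 = 14
v=7: odd, total = 14+7 = 21
v=8: not odd, total = 21-1 = 20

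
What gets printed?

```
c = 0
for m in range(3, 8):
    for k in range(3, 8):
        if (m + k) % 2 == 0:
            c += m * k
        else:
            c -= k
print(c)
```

m=3,k=3: even sum, c = 0+9 = 9
m=3,k=4: odd sum, c = 9-4 = 5
m=3,k=5: even sum, c = 5+15 = 20
m=3,k=6: odd sum, c = 20-6 = 14
m=3,k=7: even sum, c = 14+21 = 35
m=4,k=3: odd sum, c = 35-3 = 32
m=4,k=4: even sum, c = 32+16 = 48
m=4,k=5: odd sum, c = 48-5 = 43
m=4,k=6: even sum, c = 43+24 = 67
m=4,k=7: odd sum, c = 67-7 = 60
m=5,k=3: even sum, c = 60+15 = 75
m=5,k=4: odd sum, c = 75-4 = 71
m=5,k=5: even sum, c = 71+25 = 96
m=5,k=6: odd sum, c = 96-6 = 90
m=5,k=7: even sum, c = 90+35 = 125
m=6,k=3: odd sum, c = 125-3 = 122
m=6,k=4: even sum, c = 122+24 = 146
m=6,k=5: odd sum, c = 146-5 = 141
m=6,k=6: even sum, c = 141+36 = 177
m=6,k=7: odd sum, c = 177-7 = 170
m=7,k=3: even sum, c = 170+21 = 191
m=7,k=4: odd sum, c = 191-4 = 187
m=7,k=5: even sum, c = 187+35 = 222
m=7,k=6: odd sum, c = 222-6 = 216
m=7,k=7: even sum, c = 216+49 = 265

265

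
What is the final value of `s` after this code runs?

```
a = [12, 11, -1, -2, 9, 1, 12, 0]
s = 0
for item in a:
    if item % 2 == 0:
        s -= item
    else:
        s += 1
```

item=12: even, s = 0-12 = -12
item=11: not even, s = (-12)+1 = -11
item=-1: not even, s = (-11)+1 = -10
item=-2: even, s = (-10)-(-2) = -8
item=9: not even, s = (-8)+1 = -7
item=1: not even, s = (-7)+1 = -6
item=12: even, s = (-6)-12 = -18
item=0: even, s = (-18)-0 = -18

-18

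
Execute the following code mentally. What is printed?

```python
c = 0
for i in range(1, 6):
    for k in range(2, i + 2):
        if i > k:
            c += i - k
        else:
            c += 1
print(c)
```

19

i=1,k=2: not 1>2, c = 0+1 = 1
i=2,k=2: not 2>2, c = 1+1 = 2
i=2,k=3: not 2>3, c = 2+1 = 3
i=3,k=2: 3>2, c = 3+1 = 4
i=3,k=3: not 3>3, c = 4+1 = 5
i=3,k=4: not 3>4, c = 5+1 = 6
i=4,k=2: 4>2, c = 6+2 = 8
i=4,k=3: 4>3, c = 8+1 = 9
i=4,k=4: not 4>4, c = 9+1 = 10
i=4,k=5: not 4>5, c = 10+1 = 11
i=5,k=2: 5>2, c = 11+3 = 14
i=5,k=3: 5>3, c = 14+2 = 16
i=5,k=4: 5>4, c = 16+1 = 17
i=5,k=5: not 5>5, c = 17+1 = 18
i=5,k=6: not 5>6, c = 18+1 = 19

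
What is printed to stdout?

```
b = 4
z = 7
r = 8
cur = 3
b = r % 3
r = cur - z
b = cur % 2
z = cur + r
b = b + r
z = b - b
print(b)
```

b = 8%3 = 2
r = 3-7 = -4
b = 3%2 = 1
z = 3+(-4) = -1
b = 1+(-4) = -3
z = (-3)-(-3) = 0

-3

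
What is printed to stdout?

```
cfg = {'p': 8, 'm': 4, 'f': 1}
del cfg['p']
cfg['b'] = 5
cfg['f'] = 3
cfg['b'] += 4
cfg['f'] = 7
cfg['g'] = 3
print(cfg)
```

{'m': 4, 'f': 7, 'b': 9, 'g': 3}

del 'p' → {'m': 4, 'f': 1}
cfg['b'] = 5 → {'m': 4, 'f': 1, 'b': 5}
cfg['f'] = 3 → {'m': 4, 'f': 3, 'b': 5}
cfg['b'] = 5+4 = 9 → {'m': 4, 'f': 3, 'b': 9}
cfg['f'] = 7 → {'m': 4, 'f': 7, 'b': 9}
cfg['g'] = 3 → {'m': 4, 'f': 7, 'b': 9, 'g': 3}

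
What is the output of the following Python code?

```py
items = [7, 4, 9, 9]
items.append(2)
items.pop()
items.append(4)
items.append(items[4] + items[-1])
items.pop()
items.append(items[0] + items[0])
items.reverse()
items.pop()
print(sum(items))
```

40

append 2 → [7, 4, 9, 9, 2]
pop() removes 2 → [7, 4, 9, 9]
append 4 → [7, 4, 9, 9, 4]
append items[4]+items[-1] = 4+4 = 8 → [7, 4, 9, 9, 4, 8]
pop() removes 8 → [7, 4, 9, 9, 4]
append items[0]+items[0] = 7+7 = 14 → [7, 4, 9, 9, 4, 14]
reverse → [14, 4, 9, 9, 4, 7]
pop() removes 7 → [14, 4, 9, 9, 4]
sum = 40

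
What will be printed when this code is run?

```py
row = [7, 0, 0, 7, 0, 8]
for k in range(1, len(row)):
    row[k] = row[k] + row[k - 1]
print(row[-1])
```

k=1: row[1] = 0+7 = 7 → [7, 7, 0, 7, 0, 8]
k=2: row[2] = 0+7 = 7 → [7, 7, 7, 7, 0, 8]
k=3: row[3] = 7+7 = 14 → [7, 7, 7, 14, 0, 8]
k=4: row[4] = 0+14 = 14 → [7, 7, 7, 14, 14, 8]
k=5: row[5] = 8+14 = 22 → [7, 7, 7, 14, 14, 22]

22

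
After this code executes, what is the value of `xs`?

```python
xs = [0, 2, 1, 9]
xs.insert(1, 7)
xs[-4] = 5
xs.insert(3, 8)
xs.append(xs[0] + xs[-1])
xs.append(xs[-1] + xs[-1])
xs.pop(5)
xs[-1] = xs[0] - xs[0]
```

[0, 5, 2, 8, 1, 9, 0]

insert 7 at 1 → [0, 7, 2, 1, 9]
xs[-4] = 5 → [0, 5, 2, 1, 9]
insert 8 at 3 → [0, 5, 2, 8, 1, 9]
append xs[0]+xs[-1] = 0+9 = 9 → [0, 5, 2, 8, 1, 9, 9]
append xs[-1]+xs[-1] = 9+9 = 18 → [0, 5, 2, 8, 1, 9, 9, 18]
pop(5) removes 9 → [0, 5, 2, 8, 1, 9, 18]
xs[-1] = xs[0]-xs[0] = 0-0 = 0 → [0, 5, 2, 8, 1, 9, 0]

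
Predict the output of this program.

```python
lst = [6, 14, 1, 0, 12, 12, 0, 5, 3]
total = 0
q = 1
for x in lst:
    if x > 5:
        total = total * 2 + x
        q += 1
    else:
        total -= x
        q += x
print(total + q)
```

142

x=6: >5, total = 0*2+6 = 6; q=2
x=14: >5, total = 6*2+14 = 26; q=3
x=1: not >5, total = 26-1 = 25; q=4
x=0: not >5, total = 25-0 = 25; q=4
x=12: >5, total = 25*2+12 = 62; q=5
x=12: >5, total = 62*2+12 = 136; q=6
x=0: not >5, total = 136-0 = 136; q=6
x=5: not >5, total = 136-5 = 131; q=11
x=3: not >5, total = 131-3 = 128; q=14
total+q = 128+14 = 142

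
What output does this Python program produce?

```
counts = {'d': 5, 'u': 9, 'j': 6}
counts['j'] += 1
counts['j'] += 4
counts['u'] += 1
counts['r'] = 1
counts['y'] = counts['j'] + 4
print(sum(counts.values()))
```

42

counts['j'] = 6+1 = 7 → {'d': 5, 'u': 9, 'j': 7}
counts['j'] = 7+4 = 11 → {'d': 5, 'u': 9, 'j': 11}
counts['u'] = 9+1 = 10 → {'d': 5, 'u': 10, 'j': 11}
counts['r'] = 1 → {'d': 5, 'u': 10, 'j': 11, 'r': 1}
counts['y'] = counts['j']+4 = 15 → {'d': 5, 'u': 10, 'j': 11, 'r': 1, 'y': 15}
sum of values = 42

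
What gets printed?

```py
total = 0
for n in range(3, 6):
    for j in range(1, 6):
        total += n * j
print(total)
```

n=3,j=1: total = 0+3 = 3
n=3,j=2: total = 3+6 = 9
n=3,j=3: total = 9+9 = 18
n=3,j=4: total = 18+12 = 30
n=3,j=5: total = 30+15 = 45
n=4,j=1: total = 45+4 = 49
n=4,j=2: total = 49+8 = 57
n=4,j=3: total = 57+12 = 69
n=4,j=4: total = 69+16 = 85
n=4,j=5: total = 85+20 = 105
n=5,j=1: total = 105+5 = 110
n=5,j=2: total = 110+10 = 120
n=5,j=3: total = 120+15 = 135
n=5,j=4: total = 135+20 = 155
n=5,j=5: total = 155+25 = 180

180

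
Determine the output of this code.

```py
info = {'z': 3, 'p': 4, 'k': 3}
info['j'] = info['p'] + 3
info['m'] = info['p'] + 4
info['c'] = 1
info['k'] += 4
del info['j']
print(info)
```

info['j'] = info['p']+3 = 7 → {'z': 3, 'p': 4, 'k': 3, 'j': 7}
info['m'] = info['p']+4 = 8 → {'z': 3, 'p': 4, 'k': 3, 'j': 7, 'm': 8}
info['c'] = 1 → {'z': 3, 'p': 4, 'k': 3, 'j': 7, 'm': 8, 'c': 1}
info['k'] = 3+4 = 7 → {'z': 3, 'p': 4, 'k': 7, 'j': 7, 'm': 8, 'c': 1}
del 'j' → {'z': 3, 'p': 4, 'k': 7, 'm': 8, 'c': 1}

{'z': 3, 'p': 4, 'k': 7, 'm': 8, 'c': 1}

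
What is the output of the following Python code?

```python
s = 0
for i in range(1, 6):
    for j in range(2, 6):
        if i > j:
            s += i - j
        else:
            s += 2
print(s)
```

i=1,j=2: not 1>2, s = 0+2 = 2
i=1,j=3: not 1>3, s = 2+2 = 4
i=1,j=4: not 1>4, s = 4+2 = 6
i=1,j=5: not 1>5, s = 6+2 = 8
i=2,j=2: not 2>2, s = 8+2 = 10
i=2,j=3: not 2>3, s = 10+2 = 12
i=2,j=4: not 2>4, s = 12+2 = 14
i=2,j=5: not 2>5, s = 14+2 = 16
i=3,j=2: 3>2, s = 16+1 = 17
i=3,j=3: not 3>3, s = 17+2 = 19
i=3,j=4: not 3>4, s = 19+2 = 21
i=3,j=5: not 3>5, s = 21+2 = 23
i=4,j=2: 4>2, s = 23+2 = 25
i=4,j=3: 4>3, s = 25+1 = 26
i=4,j=4: not 4>4, s = 26+2 = 28
i=4,j=5: not 4>5, s = 28+2 = 30
i=5,j=2: 5>2, s = 30+3 = 33
i=5,j=3: 5>3, s = 33+2 = 35
i=5,j=4: 5>4, s = 35+1 = 36
i=5,j=5: not 5>5, s = 36+2 = 38

38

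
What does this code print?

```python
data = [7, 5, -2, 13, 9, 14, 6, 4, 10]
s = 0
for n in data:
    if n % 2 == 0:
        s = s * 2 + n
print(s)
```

122

n=7: not even
n=5: not even
n=-2: even, s = 0*2+(-2) = -2
n=13: not even
n=9: not even
n=14: even, s = (-2)*2+14 = 10
n=6: even, s = 10*2+6 = 26
n=4: even, s = 26*2+4 = 56
n=10: even, s = 56*2+10 = 122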